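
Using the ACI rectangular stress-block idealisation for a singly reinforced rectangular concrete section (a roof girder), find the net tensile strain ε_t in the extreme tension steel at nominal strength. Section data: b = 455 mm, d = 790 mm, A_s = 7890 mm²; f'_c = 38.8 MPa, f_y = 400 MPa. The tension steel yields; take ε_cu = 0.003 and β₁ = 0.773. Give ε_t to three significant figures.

a = A_s f_y/(0.85 f'_c b) = 210.32 mm.
β₁ = 0.773, so c = a/β₁ = 210.32/0.773 = 272.08 mm.
From the linear strain diagram with ε_cu = 0.003: ε_t = 0.003 (d − c)/c = 0.003 × (790 − 272.08)/272.08 = 0.00571.
Since ε_t ≥ 0.005, the section is tension-controlled.

ε_t ≈ 0.00571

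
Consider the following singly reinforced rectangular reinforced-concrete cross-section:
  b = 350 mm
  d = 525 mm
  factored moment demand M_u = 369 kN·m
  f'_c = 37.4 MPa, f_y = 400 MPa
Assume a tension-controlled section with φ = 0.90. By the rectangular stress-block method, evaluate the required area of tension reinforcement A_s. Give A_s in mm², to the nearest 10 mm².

M_n = M_u/φ = 369/0.90 = 410 kN·m.
With M_n = 0.85 f'_c a b (d − a/2), solve the quadratic for a:
a = d − √(d² − 2M_n/(0.85 f'_c b)) = 525 − √(525² − 2 × 410×10⁶/(0.85 × 37.4 × 350)) = 75.64 mm.
A_s = 0.85 f'_c a b / f_y = 0.85 × 37.4 × 75.64 × 350 / 400 = 2104.0 mm².

A_s ≈ 2100 mm²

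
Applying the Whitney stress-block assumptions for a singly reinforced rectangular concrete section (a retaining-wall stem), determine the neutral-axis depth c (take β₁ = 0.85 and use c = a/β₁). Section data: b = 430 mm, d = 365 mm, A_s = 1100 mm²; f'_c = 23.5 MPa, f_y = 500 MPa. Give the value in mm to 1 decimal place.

c ≈ 75.3 mm

T = A_s f_y = 1100 × 500 = 550000 N = 550 kN.
Setting C = 0.85 f'_c a b equal to T: a = 550000/(0.85 × 23.5 × 430) = 64.034 mm.
With β₁ = 0.85, c = a/β₁ = 64.034/0.85 = 75.3 mm.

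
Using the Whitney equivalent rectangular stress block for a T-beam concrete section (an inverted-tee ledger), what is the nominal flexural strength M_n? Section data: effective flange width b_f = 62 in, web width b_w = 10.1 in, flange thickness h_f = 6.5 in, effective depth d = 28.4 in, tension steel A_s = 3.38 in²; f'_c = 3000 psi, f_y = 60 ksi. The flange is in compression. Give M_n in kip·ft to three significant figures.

M_n ≈ 469 kip·ft

Tension: T = A_s f_y = 3.38 × 60 = 202.8 kips.
Try a within the flange: a = T/(0.85 f'_c b_f) = 202.8/(0.85 × 3 × 62) = 1.283 in.
Since a = 1.283 ≤ h_f = 6.5 in, the stress block lies entirely in the flange; analyse as a rectangular beam of width b_f.
M_n = T(d − a/2) = 202.8 × (28.4 − 0.6415) = 5629.4 kip·in.
M_n = 5629.4/12 = 469.12 kip·ft.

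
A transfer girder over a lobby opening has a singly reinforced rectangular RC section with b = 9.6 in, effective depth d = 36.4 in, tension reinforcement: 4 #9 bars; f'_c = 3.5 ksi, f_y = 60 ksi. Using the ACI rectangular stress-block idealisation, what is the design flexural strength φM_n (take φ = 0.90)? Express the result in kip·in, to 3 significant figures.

φM_n ≈ 6950 kip·in

A_s = 4 × 1 = 4 in².
T = A_s f_y = 4 × 60 = 240 kips.
a = T/(0.85 f'_c b) = 240/(0.85 × 3.5 × 9.6) = 8.403 in.
M_n = T(d − a/2) = 240 × (36.4 − 4.2015) = 7727.6 kip·in.
φM_n = 0.90 × 7727.6 = 6954.8 kip·in.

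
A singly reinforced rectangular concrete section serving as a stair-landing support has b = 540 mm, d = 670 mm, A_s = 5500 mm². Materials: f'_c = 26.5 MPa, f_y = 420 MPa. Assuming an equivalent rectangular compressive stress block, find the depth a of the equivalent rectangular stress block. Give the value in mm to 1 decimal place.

a ≈ 189.9 mm

T = A_s f_y = 5500 × 420 = 2310000 N = 2310 kN.
Setting C = 0.85 f'_c a b equal to T: a = 2310000/(0.85 × 26.5 × 540) = 189.9 mm.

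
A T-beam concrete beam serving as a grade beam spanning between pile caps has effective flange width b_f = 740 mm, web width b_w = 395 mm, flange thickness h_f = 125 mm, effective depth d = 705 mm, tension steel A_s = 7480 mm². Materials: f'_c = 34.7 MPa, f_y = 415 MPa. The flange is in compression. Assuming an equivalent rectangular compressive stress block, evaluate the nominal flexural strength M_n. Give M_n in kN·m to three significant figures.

M_n ≈ 1960 kN·m

Tension: T = A_s f_y = 7480 × 415 = 3104200 N.
Try a within the flange: a = T/(0.85 f'_c b_f) = 3104200/(0.85 × 34.7 × 740) = 142.22 mm.
a = 142.22 > h_f = 125 mm: the block extends into the web. Split into flange-overhang and web parts.
C_f = 0.85 f'_c (b_f − b_w) h_f = 0.85 × 34.7 × (740 − 395) × 125 = 1271972 N.
Remaining web compression depth: a_w = (T − C_f)/(0.85 f'_c b_w) = (3104200 − 1271972)/(0.85 × 34.7 × 395) = 157.27 mm.
M_n = C_f(d − h_f/2) + (T − C_f)(d − a_w/2) = 1271972 × (705 − 62.5) + 1832228 × (705 − 78.635) = 817.24 + 1147.64 = 1964.88 × 10⁶ N·mm.
M_n = 1964.88 kN·m.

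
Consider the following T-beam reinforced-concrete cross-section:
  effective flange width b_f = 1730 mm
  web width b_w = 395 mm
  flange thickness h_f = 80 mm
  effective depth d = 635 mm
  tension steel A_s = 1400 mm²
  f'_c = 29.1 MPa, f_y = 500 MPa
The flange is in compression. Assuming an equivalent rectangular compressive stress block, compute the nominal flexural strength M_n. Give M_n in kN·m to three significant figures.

M_n ≈ 439 kN·m

Tension: T = A_s f_y = 1400 × 500 = 700000 N.
Try a within the flange: a = T/(0.85 f'_c b_f) = 700000/(0.85 × 29.1 × 1730) = 16.36 mm.
Since a = 16.36 ≤ h_f = 80 mm, the stress block lies entirely in the flange; analyse as a rectangular beam of width b_f.
M_n = T(d − a/2) = 700000 × (635 − 8.18) = 438.77 × 10⁶ N·mm.
M_n = 438.77 kN·m.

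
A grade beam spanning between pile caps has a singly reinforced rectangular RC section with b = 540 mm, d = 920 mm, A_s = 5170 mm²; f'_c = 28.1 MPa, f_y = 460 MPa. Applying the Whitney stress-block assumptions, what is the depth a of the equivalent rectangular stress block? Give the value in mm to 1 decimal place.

T = A_s f_y = 5170 × 460 = 2378200 N = 2378.2 kN.
Setting C = 0.85 f'_c a b equal to T: a = 2378200/(0.85 × 28.1 × 540) = 184.4 mm.

a ≈ 184.4 mm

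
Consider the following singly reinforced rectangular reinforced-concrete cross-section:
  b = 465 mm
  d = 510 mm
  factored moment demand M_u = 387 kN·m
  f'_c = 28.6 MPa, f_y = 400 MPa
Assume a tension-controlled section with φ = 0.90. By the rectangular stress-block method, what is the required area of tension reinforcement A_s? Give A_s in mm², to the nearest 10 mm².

M_n = M_u/φ = 387/0.90 = 430 kN·m.
With M_n = 0.85 f'_c a b (d − a/2), solve the quadratic for a:
a = d − √(d² − 2M_n/(0.85 f'_c b)) = 510 − √(510² − 2 × 430×10⁶/(0.85 × 28.6 × 465)) = 81.02 mm.
A_s = 0.85 f'_c a b / f_y = 0.85 × 28.6 × 81.02 × 465 / 400 = 2289.7 mm².

A_s ≈ 2290 mm²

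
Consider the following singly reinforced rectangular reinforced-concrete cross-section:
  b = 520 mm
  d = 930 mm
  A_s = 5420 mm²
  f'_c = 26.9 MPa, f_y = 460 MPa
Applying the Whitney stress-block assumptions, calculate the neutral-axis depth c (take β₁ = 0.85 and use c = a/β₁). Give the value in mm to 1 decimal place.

c ≈ 246.7 mm

T = A_s f_y = 5420 × 460 = 2493200 N = 2493.2 kN.
Setting C = 0.85 f'_c a b equal to T: a = 2493200/(0.85 × 26.9 × 520) = 209.692 mm.
With β₁ = 0.85, c = a/β₁ = 209.692/0.85 = 246.7 mm.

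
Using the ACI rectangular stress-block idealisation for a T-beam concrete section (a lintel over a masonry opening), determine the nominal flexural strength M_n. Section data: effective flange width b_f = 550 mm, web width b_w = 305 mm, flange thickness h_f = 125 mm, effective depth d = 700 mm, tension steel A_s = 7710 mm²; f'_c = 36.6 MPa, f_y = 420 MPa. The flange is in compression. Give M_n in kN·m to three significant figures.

Tension: T = A_s f_y = 7710 × 420 = 3238200 N.
Try a within the flange: a = T/(0.85 f'_c b_f) = 3238200/(0.85 × 36.6 × 550) = 189.25 mm.
a = 189.25 > h_f = 125 mm: the block extends into the web. Split into flange-overhang and web parts.
C_f = 0.85 f'_c (b_f − b_w) h_f = 0.85 × 36.6 × (550 − 305) × 125 = 952744 N.
Remaining web compression depth: a_w = (T − C_f)/(0.85 f'_c b_w) = (3238200 − 952744)/(0.85 × 36.6 × 305) = 240.86 mm.
M_n = C_f(d − h_f/2) + (T − C_f)(d − a_w/2) = 952744 × (700 − 62.5) + 2285456 × (700 − 120.43) = 607.37 + 1324.58 = 1931.95 × 10⁶ N·mm.
M_n = 1931.95 kN·m.

M_n ≈ 1930 kN·m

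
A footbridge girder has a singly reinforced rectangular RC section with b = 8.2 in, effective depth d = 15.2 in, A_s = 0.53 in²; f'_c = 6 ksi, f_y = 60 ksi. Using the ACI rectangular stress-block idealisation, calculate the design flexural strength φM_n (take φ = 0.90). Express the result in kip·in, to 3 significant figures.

φM_n ≈ 424 kip·in

T = A_s f_y = 0.53 × 60 = 31.8 kips.
a = T/(0.85 f'_c b) = 31.8/(0.85 × 6 × 8.2) = 0.760 in.
M_n = T(d − a/2) = 31.8 × (15.2 − 0.38) = 471.3 kip·in.
φM_n = 0.90 × 471.3 = 424.2 kip·in.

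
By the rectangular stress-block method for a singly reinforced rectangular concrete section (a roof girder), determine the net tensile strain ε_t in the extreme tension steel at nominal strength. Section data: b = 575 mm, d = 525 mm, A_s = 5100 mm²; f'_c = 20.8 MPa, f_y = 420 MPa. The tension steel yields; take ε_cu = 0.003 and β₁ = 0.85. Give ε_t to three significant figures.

a = A_s f_y/(0.85 f'_c b) = 210.70 mm.
β₁ = 0.85, so c = a/β₁ = 210.70/0.85 = 247.88 mm.
From the linear strain diagram with ε_cu = 0.003: ε_t = 0.003 (d − c)/c = 0.003 × (525 − 247.88)/247.88 = 0.00335.
ε_t < 0.004 — the section is over-reinforced for flexure under ACI limits.

ε_t ≈ 0.00335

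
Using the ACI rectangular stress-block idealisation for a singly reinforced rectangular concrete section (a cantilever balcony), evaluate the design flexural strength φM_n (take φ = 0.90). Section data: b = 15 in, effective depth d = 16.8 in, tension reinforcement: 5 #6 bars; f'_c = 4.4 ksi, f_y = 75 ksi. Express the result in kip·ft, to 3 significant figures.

φM_n ≈ 190 kip·ft

A_s = 5 × 0.44 = 2.2 in².
T = A_s f_y = 2.2 × 75 = 165 kips.
a = T/(0.85 f'_c b) = 165/(0.85 × 4.4 × 15) = 2.941 in.
M_n = T(d − a/2) = 165 × (16.8 − 1.4705) = 2529.4 kip·in = 2529.4/12 = 210.78 kip·ft.
φM_n = 0.90 × 210.78 = 189.70 kip·ft.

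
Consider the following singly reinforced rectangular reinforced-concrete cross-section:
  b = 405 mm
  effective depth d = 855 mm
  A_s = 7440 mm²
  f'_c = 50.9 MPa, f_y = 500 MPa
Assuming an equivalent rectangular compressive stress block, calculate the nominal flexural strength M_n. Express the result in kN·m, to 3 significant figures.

T = A_s f_y = 7440 × 500 = 3720000 N = 3720 kN.
From C = T: a = T/(0.85 f'_c b) = 3720000/(0.85 × 50.9 × 405) = 212.30 mm.
M_n = T(d − a/2) = 3720 kN × (855 − 106.15) mm = 2785.72 kN·m.

M_n ≈ 2790 kN·m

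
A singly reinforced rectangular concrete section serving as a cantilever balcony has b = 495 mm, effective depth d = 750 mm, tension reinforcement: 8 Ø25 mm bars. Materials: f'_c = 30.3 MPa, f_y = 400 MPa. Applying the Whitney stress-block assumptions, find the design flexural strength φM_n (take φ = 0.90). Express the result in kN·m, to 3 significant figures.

φM_n ≈ 973 kN·m

A_s = 8 × 491 = 3928 mm².
T = A_s f_y = 3928 × 400 = 1571200 N = 1571.2 kN.
From C = T: a = T/(0.85 f'_c b) = 1571200/(0.85 × 30.3 × 495) = 123.24 mm.
M_n = T(d − a/2) = 1571.2 kN × (750 − 61.62) mm = 1081.58 kN·m.
φM_n = 0.90 × 1081.58 = 973.42 kN·m.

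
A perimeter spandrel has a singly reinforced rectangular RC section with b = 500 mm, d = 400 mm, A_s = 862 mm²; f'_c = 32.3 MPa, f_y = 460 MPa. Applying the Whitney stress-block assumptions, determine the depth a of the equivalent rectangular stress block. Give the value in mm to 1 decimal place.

T = A_s f_y = 862 × 460 = 396520 N = 396.52 kN.
Setting C = 0.85 f'_c a b equal to T: a = 396520/(0.85 × 32.3 × 500) = 28.9 mm.

a ≈ 28.9 mm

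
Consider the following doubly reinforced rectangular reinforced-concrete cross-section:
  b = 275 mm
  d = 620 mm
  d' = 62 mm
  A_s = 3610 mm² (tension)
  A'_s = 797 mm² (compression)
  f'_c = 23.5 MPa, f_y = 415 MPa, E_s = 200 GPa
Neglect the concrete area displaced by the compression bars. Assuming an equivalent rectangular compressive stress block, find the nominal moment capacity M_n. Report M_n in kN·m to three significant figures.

M_n ≈ 784 kN·m

Assume both tension and compression steel yield.
Net tension couple steel: A_s − A'_s = 2813 mm².
a = (A_s − A'_s) f_y / (0.85 f'_c b) = 1167395/(0.85 × 23.5 × 275) = 212.52 mm.
c = a/β₁ = 212.52/0.85 = 250.02 mm; ε'_s = 0.003(c − d')/c = 0.0023 ≥ f_y/E_s = 0.0021, so compression steel does yield.
M_n = (A_s − A'_s) f_y (d − a/2) + A'_s f_y (d − d') = [1167395 × (620 − 106.26) + 330755 × (620 − 62)] × 10⁻⁶ = 599.74 + 184.56 = 784.30 kN·m.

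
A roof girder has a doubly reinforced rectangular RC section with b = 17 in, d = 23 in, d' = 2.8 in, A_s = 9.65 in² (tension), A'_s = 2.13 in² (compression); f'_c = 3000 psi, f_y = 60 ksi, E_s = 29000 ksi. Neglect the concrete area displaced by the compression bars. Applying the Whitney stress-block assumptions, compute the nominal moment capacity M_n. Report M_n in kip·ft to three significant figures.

M_n ≈ 884 kip·ft

Assume both steels yield.
a = (A_s − A'_s) f_y/(0.85 f'_c b) = (9.65 − 2.13) × 60/(0.85 × 3 × 17) = 10.408 in.
c = a/β₁ = 10.408/0.85 = 12.245 in; ε'_s = 0.003(c − d')/c = 0.0023 ≥ ε_y = 0.0021, so the compression steel yields.
M_n = (A_s − A'_s) f_y (d − a/2) + A'_s f_y (d − d') = 451.2 × (23 − 5.204) + 127.8 × (23 − 2.8) = 8029.6 + 2581.6 = 10611.2 kip·in = 10611.2/12 = 884.27 kip·ft.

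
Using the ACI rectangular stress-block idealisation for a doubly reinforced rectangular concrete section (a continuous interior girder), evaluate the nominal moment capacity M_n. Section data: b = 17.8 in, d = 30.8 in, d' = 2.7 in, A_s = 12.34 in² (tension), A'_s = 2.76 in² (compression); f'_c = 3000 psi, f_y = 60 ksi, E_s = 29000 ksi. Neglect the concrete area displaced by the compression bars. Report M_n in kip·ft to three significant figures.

Assume both steels yield.
a = (A_s − A'_s) f_y/(0.85 f'_c b) = (12.34 − 2.76) × 60/(0.85 × 3 × 17.8) = 12.664 in.
c = a/β₁ = 12.664/0.85 = 14.899 in; ε'_s = 0.003(c − d')/c = 0.0025 ≥ ε_y = 0.0021, so the compression steel yields.
M_n = (A_s − A'_s) f_y (d − a/2) + A'_s f_y (d − d') = 574.8 × (30.8 − 6.332) + 165.6 × (30.8 − 2.7) = 14064.2 + 4653.4 = 18717.6 kip·in = 18717.6/12 = 1559.80 kip·ft.

M_n ≈ 1560 kip·ft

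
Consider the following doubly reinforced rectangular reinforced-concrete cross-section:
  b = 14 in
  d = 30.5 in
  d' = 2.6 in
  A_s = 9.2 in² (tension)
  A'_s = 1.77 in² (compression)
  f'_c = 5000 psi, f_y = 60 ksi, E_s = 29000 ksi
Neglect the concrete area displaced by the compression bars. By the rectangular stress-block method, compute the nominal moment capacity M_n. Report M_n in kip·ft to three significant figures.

M_n ≈ 1240 kip·ft

Assume both steels yield.
a = (A_s − A'_s) f_y/(0.85 f'_c b) = (9.2 − 1.77) × 60/(0.85 × 5 × 14) = 7.492 in.
c = a/β₁ = 7.492/0.8 = 9.365 in; ε'_s = 0.003(c − d')/c = 0.0022 ≥ ε_y = 0.0021, so the compression steel yields.
M_n = (A_s − A'_s) f_y (d − a/2) + A'_s f_y (d − d') = 445.8 × (30.5 − 3.746) + 106.2 × (30.5 − 2.6) = 11926.9 + 2963.0 = 14889.9 kip·in = 14889.9/12 = 1240.83 kip·ft.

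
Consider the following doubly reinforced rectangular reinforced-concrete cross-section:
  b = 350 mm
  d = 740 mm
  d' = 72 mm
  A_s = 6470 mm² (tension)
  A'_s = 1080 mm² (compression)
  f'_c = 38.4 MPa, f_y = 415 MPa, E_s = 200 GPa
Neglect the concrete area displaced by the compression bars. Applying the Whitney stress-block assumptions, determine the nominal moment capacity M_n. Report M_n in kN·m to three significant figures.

Assume both tension and compression steel yield.
Net tension couple steel: A_s − A'_s = 5390 mm².
a = (A_s − A'_s) f_y / (0.85 f'_c b) = 2236850/(0.85 × 38.4 × 350) = 195.80 mm.
c = a/β₁ = 195.80/0.776 = 252.32 mm; ε'_s = 0.003(c − d')/c = 0.0021 ≥ f_y/E_s = 0.0021, so compression steel does yield.
M_n = (A_s − A'_s) f_y (d − a/2) + A'_s f_y (d − d') = [2236850 × (740 − 97.9) + 448200 × (740 − 72)] × 10⁻⁶ = 1436.28 + 299.40 = 1735.68 kN·m.

M_n ≈ 1740 kN·m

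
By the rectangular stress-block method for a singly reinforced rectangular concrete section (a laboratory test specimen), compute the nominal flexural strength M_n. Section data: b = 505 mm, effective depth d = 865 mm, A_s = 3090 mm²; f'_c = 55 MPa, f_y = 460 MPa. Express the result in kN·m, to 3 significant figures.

M_n ≈ 1190 kN·m

T = A_s f_y = 3090 × 460 = 1421400 N = 1421.4 kN.
From C = T: a = T/(0.85 f'_c b) = 1421400/(0.85 × 55 × 505) = 60.21 mm.
M_n = T(d − a/2) = 1421.4 kN × (865 − 30.105) mm = 1186.72 kN·m.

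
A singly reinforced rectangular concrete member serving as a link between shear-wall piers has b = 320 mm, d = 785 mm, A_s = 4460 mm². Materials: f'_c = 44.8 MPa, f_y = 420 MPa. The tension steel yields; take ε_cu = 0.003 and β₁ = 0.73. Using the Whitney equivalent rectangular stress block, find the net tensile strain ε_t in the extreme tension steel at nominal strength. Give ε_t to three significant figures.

ε_t ≈ 0.00818

a = A_s f_y/(0.85 f'_c b) = 153.72 mm.
β₁ = 0.73, so c = a/β₁ = 153.72/0.73 = 210.58 mm.
From the linear strain diagram with ε_cu = 0.003: ε_t = 0.003 (d − c)/c = 0.003 × (785 − 210.58)/210.58 = 0.00818.
Since ε_t ≥ 0.005, the section is tension-controlled.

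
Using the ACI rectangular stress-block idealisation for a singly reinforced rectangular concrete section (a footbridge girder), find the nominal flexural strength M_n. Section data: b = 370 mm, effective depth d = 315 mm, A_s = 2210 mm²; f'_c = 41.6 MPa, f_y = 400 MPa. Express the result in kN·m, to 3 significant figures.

T = A_s f_y = 2210 × 400 = 884000 N = 884 kN.
From C = T: a = T/(0.85 f'_c b) = 884000/(0.85 × 41.6 × 370) = 67.57 mm.
M_n = T(d − a/2) = 884 kN × (315 − 33.785) mm = 248.59 kN·m.

M_n ≈ 249 kN·m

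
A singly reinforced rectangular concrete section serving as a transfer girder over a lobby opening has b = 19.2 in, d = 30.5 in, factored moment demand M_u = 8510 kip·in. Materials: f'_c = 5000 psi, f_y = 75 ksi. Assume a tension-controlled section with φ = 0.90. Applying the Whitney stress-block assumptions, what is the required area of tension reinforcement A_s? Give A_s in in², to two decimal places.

A_s ≈ 4.43 in²

M_n = M_u/φ = 8510/0.90 = 9455.56 kip·in.
From M_n = 0.85 f'_c a b (d − a/2):
a = d − √(d² − 2M_n/(0.85 f'_c b)) = 30.5 − √(30.5² − 2 × 9455.56/(0.85 × 5 × 19.2)) = 4.071 in.
A_s = 0.85 f'_c a b / f_y = 0.85 × 5 × 4.071 × 19.2 / 75 = 4.429 in².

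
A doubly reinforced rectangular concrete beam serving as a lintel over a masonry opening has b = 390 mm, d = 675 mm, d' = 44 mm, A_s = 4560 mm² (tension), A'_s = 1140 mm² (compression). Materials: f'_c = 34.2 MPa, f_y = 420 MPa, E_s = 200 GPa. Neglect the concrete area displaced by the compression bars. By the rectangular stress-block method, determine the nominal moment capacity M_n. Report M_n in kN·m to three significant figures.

M_n ≈ 1180 kN·m

Assume both tension and compression steel yield.
Net tension couple steel: A_s − A'_s = 3420 mm².
a = (A_s − A'_s) f_y / (0.85 f'_c b) = 1436400/(0.85 × 34.2 × 390) = 126.70 mm.
c = a/β₁ = 126.70/0.806 = 157.20 mm; ε'_s = 0.003(c − d')/c = 0.0022 ≥ f_y/E_s = 0.0021, so compression steel does yield.
M_n = (A_s − A'_s) f_y (d − a/2) + A'_s f_y (d − d') = [1436400 × (675 − 63.35) + 478800 × (675 − 44)] × 10⁻⁶ = 878.57 + 302.12 = 1180.69 kN·m.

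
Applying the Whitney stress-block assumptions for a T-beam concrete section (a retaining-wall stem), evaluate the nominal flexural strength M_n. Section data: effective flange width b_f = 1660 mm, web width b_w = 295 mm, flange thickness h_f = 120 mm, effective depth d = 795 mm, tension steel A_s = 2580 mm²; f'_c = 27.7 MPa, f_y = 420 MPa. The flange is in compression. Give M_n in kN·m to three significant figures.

M_n ≈ 846 kN·m

Tension: T = A_s f_y = 2580 × 420 = 1083600 N.
Try a within the flange: a = T/(0.85 f'_c b_f) = 1083600/(0.85 × 27.7 × 1660) = 27.72 mm.
Since a = 27.72 ≤ h_f = 120 mm, the stress block lies entirely in the flange; analyse as a rectangular beam of width b_f.
M_n = T(d − a/2) = 1083600 × (795 − 13.86) = 846.44 × 10⁶ N·mm.
M_n = 846.44 kN·m.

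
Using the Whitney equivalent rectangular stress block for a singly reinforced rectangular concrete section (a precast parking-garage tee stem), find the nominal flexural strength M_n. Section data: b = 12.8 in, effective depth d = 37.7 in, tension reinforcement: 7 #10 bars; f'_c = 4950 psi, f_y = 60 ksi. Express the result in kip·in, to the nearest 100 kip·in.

A_s = 7 × 1.27 = 8.89 in².
T = A_s f_y = 8.89 × 60 = 533.4 kips.
a = T/(0.85 f'_c b) = 533.4/(0.85 × 4.95 × 12.8) = 9.904 in.
M_n = T(d − a/2) = 533.4 × (37.7 − 4.952) = 17467.8 kip·in.

M_n ≈ 17500 kip·in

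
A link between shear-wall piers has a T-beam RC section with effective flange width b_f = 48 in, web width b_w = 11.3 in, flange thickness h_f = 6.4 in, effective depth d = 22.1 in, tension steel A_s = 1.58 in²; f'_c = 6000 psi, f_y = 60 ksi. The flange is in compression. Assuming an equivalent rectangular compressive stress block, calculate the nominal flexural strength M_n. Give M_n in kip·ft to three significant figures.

Tension: T = A_s f_y = 1.58 × 60 = 94.8 kips.
Try a within the flange: a = T/(0.85 f'_c b_f) = 94.8/(0.85 × 6 × 48) = 0.387 in.
Since a = 0.387 ≤ h_f = 6.4 in, the stress block lies entirely in the flange; analyse as a rectangular beam of width b_f.
M_n = T(d − a/2) = 94.8 × (22.1 − 0.1935) = 2076.7 kip·in.
M_n = 2076.7/12 = 173.06 kip·ft.

M_n ≈ 173 kip·ft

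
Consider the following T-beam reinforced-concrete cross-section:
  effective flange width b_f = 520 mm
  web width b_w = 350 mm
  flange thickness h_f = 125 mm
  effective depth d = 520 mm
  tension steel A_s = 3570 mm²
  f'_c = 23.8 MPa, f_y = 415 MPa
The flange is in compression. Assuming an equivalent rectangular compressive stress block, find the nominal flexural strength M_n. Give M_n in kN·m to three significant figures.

M_n ≈ 665 kN·m

Tension: T = A_s f_y = 3570 × 415 = 1481550 N.
Try a within the flange: a = T/(0.85 f'_c b_f) = 1481550/(0.85 × 23.8 × 520) = 140.84 mm.
a = 140.84 > h_f = 125 mm: the block extends into the web. Split into flange-overhang and web parts.
C_f = 0.85 f'_c (b_f − b_w) h_f = 0.85 × 23.8 × (520 − 350) × 125 = 429888 N.
Remaining web compression depth: a_w = (T − C_f)/(0.85 f'_c b_w) = (1481550 − 429888)/(0.85 × 23.8 × 350) = 148.53 mm.
M_n = C_f(d − h_f/2) + (T − C_f)(d − a_w/2) = 429888 × (520 − 62.5) + 1051662 × (520 − 74.265) = 196.67 + 468.76 = 665.43 × 10⁶ N·mm.
M_n = 665.43 kN·m.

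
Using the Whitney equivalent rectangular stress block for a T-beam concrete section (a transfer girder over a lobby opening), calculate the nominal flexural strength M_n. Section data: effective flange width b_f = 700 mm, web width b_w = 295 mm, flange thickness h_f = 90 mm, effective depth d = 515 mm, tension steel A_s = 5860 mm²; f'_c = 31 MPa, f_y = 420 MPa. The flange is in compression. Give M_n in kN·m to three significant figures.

M_n ≈ 1080 kN·m

Tension: T = A_s f_y = 5860 × 420 = 2461200 N.
Try a within the flange: a = T/(0.85 f'_c b_f) = 2461200/(0.85 × 31 × 700) = 133.43 mm.
a = 133.43 > h_f = 90 mm: the block extends into the web. Split into flange-overhang and web parts.
C_f = 0.85 f'_c (b_f − b_w) h_f = 0.85 × 31 × (700 − 295) × 90 = 960458 N.
Remaining web compression depth: a_w = (T − C_f)/(0.85 f'_c b_w) = (2461200 − 960458)/(0.85 × 31 × 295) = 193.06 mm.
M_n = C_f(d − h_f/2) + (T − C_f)(d − a_w/2) = 960458 × (515 − 45) + 1500742 × (515 − 96.53) = 451.42 + 628.02 = 1079.44 × 10⁶ N·mm.
M_n = 1079.44 kN·m.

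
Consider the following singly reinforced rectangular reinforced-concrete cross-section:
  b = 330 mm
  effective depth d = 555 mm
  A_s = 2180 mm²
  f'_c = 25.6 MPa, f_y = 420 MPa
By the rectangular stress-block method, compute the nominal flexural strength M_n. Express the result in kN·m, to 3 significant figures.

T = A_s f_y = 2180 × 420 = 915600 N = 915.6 kN.
From C = T: a = T/(0.85 f'_c b) = 915600/(0.85 × 25.6 × 330) = 127.51 mm.
M_n = T(d − a/2) = 915.6 kN × (555 − 63.755) mm = 449.78 kN·m.

M_n ≈ 450 kN·m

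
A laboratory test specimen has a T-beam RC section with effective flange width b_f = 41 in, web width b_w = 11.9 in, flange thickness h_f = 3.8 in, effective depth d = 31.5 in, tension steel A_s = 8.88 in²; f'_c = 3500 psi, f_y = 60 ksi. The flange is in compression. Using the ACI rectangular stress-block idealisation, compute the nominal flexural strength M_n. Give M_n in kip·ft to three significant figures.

Tension: T = A_s f_y = 8.88 × 60 = 532.8 kips.
Try a within the flange: a = T/(0.85 f'_c b_f) = 532.8/(0.85 × 3.5 × 41) = 4.368 in.
a = 4.368 > h_f = 3.8 in: the block extends into the web. Split into flange-overhang and web parts.
C_f = 0.85 f'_c (b_f − b_w) h_f = 0.85 × 3.5 × (41 − 11.9) × 3.8 = 329.0 kips.
Remaining web compression depth: a_w = (T − C_f)/(0.85 f'_c b_w) = (532.8 − 329.0)/(0.85 × 3.5 × 11.9) = 5.757 in.
M_n = C_f(d − h_f/2) + (T − C_f)(d − a_w/2) = 329.0 × (31.5 − 1.9) + 203.8 × (31.5 − 2.8785) = 9738.4 + 5833.1 = 15571.5 kip·in.
M_n = 15571.5/12 = 1297.63 kip·ft.

M_n ≈ 1300 kip·ft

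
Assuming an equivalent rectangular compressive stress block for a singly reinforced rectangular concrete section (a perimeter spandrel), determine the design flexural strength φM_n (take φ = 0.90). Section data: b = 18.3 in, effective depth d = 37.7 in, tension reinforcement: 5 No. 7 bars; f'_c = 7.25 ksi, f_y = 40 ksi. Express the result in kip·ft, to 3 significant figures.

A_s = 5 × 0.6 = 3 in².
T = A_s f_y = 3 × 40 = 120 kips.
a = T/(0.85 f'_c b) = 120/(0.85 × 7.25 × 18.3) = 1.064 in.
M_n = T(d − a/2) = 120 × (37.7 − 0.532) = 4460.2 kip·in = 4460.2/12 = 371.68 kip·ft.
φM_n = 0.90 × 371.68 = 334.51 kip·ft.

φM_n ≈ 335 kip·ft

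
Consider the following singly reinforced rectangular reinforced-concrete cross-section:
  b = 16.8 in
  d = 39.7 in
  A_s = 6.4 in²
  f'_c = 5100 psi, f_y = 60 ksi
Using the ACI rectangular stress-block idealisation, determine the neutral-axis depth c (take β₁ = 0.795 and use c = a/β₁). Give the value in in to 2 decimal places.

c ≈ 6.63 in

T = A_s f_y = 6.4 × 60 = 384 kips.
a = T/(0.85 f'_c b) = 384/(0.85 × 5.1 × 16.8) = 5.2727 in.
With β₁ = 0.795, c = a/β₁ = 5.2727/0.795 = 6.63 in.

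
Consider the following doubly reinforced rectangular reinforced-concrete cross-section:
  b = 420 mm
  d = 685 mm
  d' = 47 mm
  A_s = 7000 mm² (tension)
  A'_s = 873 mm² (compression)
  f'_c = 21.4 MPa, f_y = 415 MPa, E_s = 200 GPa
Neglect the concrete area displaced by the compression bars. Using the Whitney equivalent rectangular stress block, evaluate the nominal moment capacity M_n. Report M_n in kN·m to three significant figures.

Assume both tension and compression steel yield.
Net tension couple steel: A_s − A'_s = 6127 mm².
a = (A_s − A'_s) f_y / (0.85 f'_c b) = 2542705/(0.85 × 21.4 × 420) = 332.82 mm.
c = a/β₁ = 332.82/0.85 = 391.55 mm; ε'_s = 0.003(c − d')/c = 0.0026 ≥ f_y/E_s = 0.0021, so compression steel does yield.
M_n = (A_s − A'_s) f_y (d − a/2) + A'_s f_y (d − d') = [2542705 × (685 − 166.41) + 362295 × (685 − 47)] × 10⁻⁶ = 1318.62 + 231.14 = 1549.76 kN·m.

M_n ≈ 1550 kN·m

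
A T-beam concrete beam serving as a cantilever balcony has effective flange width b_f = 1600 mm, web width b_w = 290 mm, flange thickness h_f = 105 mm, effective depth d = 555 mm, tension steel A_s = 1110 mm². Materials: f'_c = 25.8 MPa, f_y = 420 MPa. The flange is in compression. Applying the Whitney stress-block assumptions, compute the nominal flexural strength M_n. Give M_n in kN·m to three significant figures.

Tension: T = A_s f_y = 1110 × 420 = 466200 N.
Try a within the flange: a = T/(0.85 f'_c b_f) = 466200/(0.85 × 25.8 × 1600) = 13.29 mm.
Since a = 13.29 ≤ h_f = 105 mm, the stress block lies entirely in the flange; analyse as a rectangular beam of width b_f.
M_n = T(d − a/2) = 466200 × (555 − 6.645) = 255.64 × 10⁶ N·mm.
M_n = 255.64 kN·m.

M_n ≈ 256 kN·m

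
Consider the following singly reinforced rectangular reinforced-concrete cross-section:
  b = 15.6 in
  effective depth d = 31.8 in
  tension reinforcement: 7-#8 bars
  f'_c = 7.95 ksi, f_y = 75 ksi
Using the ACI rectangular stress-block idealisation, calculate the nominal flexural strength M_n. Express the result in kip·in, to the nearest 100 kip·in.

M_n ≈ 12400 kip·in

A_s = 7 × 0.79 = 5.53 in².
T = A_s f_y = 5.53 × 75 = 414.75 kips.
a = T/(0.85 f'_c b) = 414.75/(0.85 × 7.95 × 15.6) = 3.934 in.
M_n = T(d − a/2) = 414.75 × (31.8 − 1.967) = 12373.2 kip·in.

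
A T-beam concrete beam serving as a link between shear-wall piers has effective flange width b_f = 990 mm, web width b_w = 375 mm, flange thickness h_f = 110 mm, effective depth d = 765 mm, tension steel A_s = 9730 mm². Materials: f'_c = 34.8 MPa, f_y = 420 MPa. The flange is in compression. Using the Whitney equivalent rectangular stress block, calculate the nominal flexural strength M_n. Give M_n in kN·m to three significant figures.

Tension: T = A_s f_y = 9730 × 420 = 4086600 N.
Try a within the flange: a = T/(0.85 f'_c b_f) = 4086600/(0.85 × 34.8 × 990) = 139.55 mm.
a = 139.55 > h_f = 110 mm: the block extends into the web. Split into flange-overhang and web parts.
C_f = 0.85 f'_c (b_f − b_w) h_f = 0.85 × 34.8 × (990 − 375) × 110 = 2001087 N.
Remaining web compression depth: a_w = (T − C_f)/(0.85 f'_c b_w) = (4086600 − 2001087)/(0.85 × 34.8 × 375) = 188.01 mm.
M_n = C_f(d − h_f/2) + (T − C_f)(d − a_w/2) = 2001087 × (765 − 55) + 2085513 × (765 − 94.005) = 1420.77 + 1399.37 = 2820.14 × 10⁶ N·mm.
M_n = 2820.14 kN·m.

M_n ≈ 2820 kN·m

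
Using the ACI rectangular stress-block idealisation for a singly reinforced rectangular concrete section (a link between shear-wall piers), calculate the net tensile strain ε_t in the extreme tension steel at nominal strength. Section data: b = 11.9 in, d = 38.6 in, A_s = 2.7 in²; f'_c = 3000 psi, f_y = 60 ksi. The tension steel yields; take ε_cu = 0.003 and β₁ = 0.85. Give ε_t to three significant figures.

ε_t ≈ 0.0154

a = A_s f_y/(0.85 f'_c b) = 5.339 in.
β₁ = 0.85, so c = a/β₁ = 5.339/0.85 = 6.281 in.
From the linear strain diagram with ε_cu = 0.003: ε_t = 0.003 (d − c)/c = 0.003 × (38.6 − 6.281)/6.281 = 0.0154.
Since ε_t ≥ 0.005, the section is tension-controlled.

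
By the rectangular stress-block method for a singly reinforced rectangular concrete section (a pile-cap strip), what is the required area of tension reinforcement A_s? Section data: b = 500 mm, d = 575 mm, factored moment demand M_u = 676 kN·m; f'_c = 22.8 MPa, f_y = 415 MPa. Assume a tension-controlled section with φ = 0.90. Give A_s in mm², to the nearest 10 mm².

A_s ≈ 3640 mm²

M_n = M_u/φ = 676/0.90 = 751.111 kN·m.
With M_n = 0.85 f'_c a b (d − a/2), solve the quadratic for a:
a = d − √(d² − 2M_n/(0.85 f'_c b)) = 575 − √(575² − 2 × 751.111×10⁶/(0.85 × 22.8 × 500)) = 155.96 mm.
A_s = 0.85 f'_c a b / f_y = 0.85 × 22.8 × 155.96 × 500 / 415 = 3641.6 mm².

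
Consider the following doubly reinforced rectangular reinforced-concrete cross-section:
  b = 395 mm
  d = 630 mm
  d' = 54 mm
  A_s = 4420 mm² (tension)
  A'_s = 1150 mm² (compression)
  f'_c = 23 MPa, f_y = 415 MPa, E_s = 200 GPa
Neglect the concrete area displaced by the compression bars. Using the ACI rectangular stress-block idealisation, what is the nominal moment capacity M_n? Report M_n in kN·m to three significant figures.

M_n ≈ 1010 kN·m

Assume both tension and compression steel yield.
Net tension couple steel: A_s − A'_s = 3270 mm².
a = (A_s − A'_s) f_y / (0.85 f'_c b) = 1357050/(0.85 × 23 × 395) = 175.73 mm.
c = a/β₁ = 175.73/0.85 = 206.74 mm; ε'_s = 0.003(c − d')/c = 0.0022 ≥ f_y/E_s = 0.0021, so compression steel does yield.
M_n = (A_s − A'_s) f_y (d − a/2) + A'_s f_y (d − d') = [1357050 × (630 − 87.865) + 477250 × (630 − 54)] × 10⁻⁶ = 735.70 + 274.90 = 1010.60 kN·m.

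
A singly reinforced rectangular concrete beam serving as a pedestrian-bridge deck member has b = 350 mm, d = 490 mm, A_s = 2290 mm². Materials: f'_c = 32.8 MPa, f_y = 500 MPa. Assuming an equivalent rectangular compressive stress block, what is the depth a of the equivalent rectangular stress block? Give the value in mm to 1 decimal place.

a ≈ 117.3 mm

T = A_s f_y = 2290 × 500 = 1145000 N = 1145 kN.
Setting C = 0.85 f'_c a b equal to T: a = 1145000/(0.85 × 32.8 × 350) = 117.3 mm.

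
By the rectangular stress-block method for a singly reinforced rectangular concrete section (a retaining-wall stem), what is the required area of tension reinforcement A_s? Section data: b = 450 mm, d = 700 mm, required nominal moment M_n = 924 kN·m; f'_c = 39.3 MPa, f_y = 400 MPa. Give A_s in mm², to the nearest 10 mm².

With M_n = 0.85 f'_c a b (d − a/2), solve the quadratic for a:
a = d − √(d² − 2M_n/(0.85 f'_c b)) = 700 − √(700² − 2 × 924×10⁶/(0.85 × 39.3 × 450)) = 94.14 mm.
A_s = 0.85 f'_c a b / f_y = 0.85 × 39.3 × 94.14 × 450 / 400 = 3537.8 mm².

A_s ≈ 3540 mm²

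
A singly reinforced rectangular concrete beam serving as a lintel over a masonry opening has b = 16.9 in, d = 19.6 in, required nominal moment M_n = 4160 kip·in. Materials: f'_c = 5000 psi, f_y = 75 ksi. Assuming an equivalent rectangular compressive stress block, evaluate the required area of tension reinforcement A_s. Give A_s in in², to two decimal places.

A_s ≈ 3.08 in²

From M_n = 0.85 f'_c a b (d − a/2):
a = d − √(d² − 2M_n/(0.85 f'_c b)) = 19.6 − √(19.6² − 2 × 4160/(0.85 × 5 × 16.9)) = 3.219 in.
A_s = 0.85 f'_c a b / f_y = 0.85 × 5 × 3.219 × 16.9 / 75 = 3.083 in².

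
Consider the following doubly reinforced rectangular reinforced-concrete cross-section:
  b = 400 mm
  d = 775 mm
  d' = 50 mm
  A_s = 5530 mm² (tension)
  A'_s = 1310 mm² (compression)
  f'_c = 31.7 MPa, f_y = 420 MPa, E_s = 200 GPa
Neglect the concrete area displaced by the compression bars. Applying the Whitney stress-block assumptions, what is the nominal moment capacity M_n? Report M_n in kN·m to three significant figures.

M_n ≈ 1630 kN·m

Assume both tension and compression steel yield.
Net tension couple steel: A_s − A'_s = 4220 mm².
a = (A_s − A'_s) f_y / (0.85 f'_c b) = 1772400/(0.85 × 31.7 × 400) = 164.45 mm.
c = a/β₁ = 164.45/0.824 = 199.58 mm; ε'_s = 0.003(c − d')/c = 0.0022 ≥ f_y/E_s = 0.0021, so compression steel does yield.
M_n = (A_s − A'_s) f_y (d − a/2) + A'_s f_y (d − d') = [1772400 × (775 − 82.225) + 550200 × (775 − 50)] × 10⁻⁶ = 1227.87 + 398.90 = 1626.77 kN·m.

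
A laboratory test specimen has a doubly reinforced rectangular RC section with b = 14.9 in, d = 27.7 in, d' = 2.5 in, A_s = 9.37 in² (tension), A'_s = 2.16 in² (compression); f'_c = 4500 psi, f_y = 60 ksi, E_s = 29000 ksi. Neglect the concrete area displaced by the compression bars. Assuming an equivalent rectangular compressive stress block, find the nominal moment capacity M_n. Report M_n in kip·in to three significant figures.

M_n ≈ 13600 kip·in

Assume both steels yield.
a = (A_s − A'_s) f_y/(0.85 f'_c b) = (9.37 − 2.16) × 60/(0.85 × 4.5 × 14.9) = 7.590 in.
c = a/β₁ = 7.590/0.825 = 9.200 in; ε'_s = 0.003(c − d')/c = 0.0022 ≥ ε_y = 0.0021, so the compression steel yields.
M_n = (A_s − A'_s) f_y (d − a/2) + A'_s f_y (d − d') = 432.6 × (27.7 − 3.795) + 129.6 × (27.7 − 2.5) = 10341.3 + 3265.9 = 13607.2 kip·in.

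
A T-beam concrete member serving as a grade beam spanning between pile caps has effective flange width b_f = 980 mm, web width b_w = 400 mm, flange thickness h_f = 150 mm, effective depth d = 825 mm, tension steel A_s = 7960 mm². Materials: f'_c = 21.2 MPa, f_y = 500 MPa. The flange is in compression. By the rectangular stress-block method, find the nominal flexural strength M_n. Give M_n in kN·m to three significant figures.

M_n ≈ 2760 kN·m

Tension: T = A_s f_y = 7960 × 500 = 3980000 N.
Try a within the flange: a = T/(0.85 f'_c b_f) = 3980000/(0.85 × 21.2 × 980) = 225.37 mm.
a = 225.37 > h_f = 150 mm: the block extends into the web. Split into flange-overhang and web parts.
C_f = 0.85 f'_c (b_f − b_w) h_f = 0.85 × 21.2 × (980 − 400) × 150 = 1567740 N.
Remaining web compression depth: a_w = (T − C_f)/(0.85 f'_c b_w) = (3980000 − 1567740)/(0.85 × 21.2 × 400) = 334.66 mm.
M_n = C_f(d − h_f/2) + (T − C_f)(d − a_w/2) = 1567740 × (825 − 75) + 2412260 × (825 − 167.33) = 1175.81 + 1586.47 = 2762.28 × 10⁶ N·mm.
M_n = 2762.28 kN·m.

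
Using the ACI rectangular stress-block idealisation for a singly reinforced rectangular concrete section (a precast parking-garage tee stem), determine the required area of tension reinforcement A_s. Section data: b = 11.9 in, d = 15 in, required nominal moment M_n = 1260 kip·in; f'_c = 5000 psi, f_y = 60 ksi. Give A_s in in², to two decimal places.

A_s ≈ 1.49 in²

From M_n = 0.85 f'_c a b (d − a/2):
a = d − √(d² − 2M_n/(0.85 f'_c b)) = 15 − √(15² − 2 × 1260/(0.85 × 5 × 11.9)) = 1.765 in.
A_s = 0.85 f'_c a b / f_y = 0.85 × 5 × 1.765 × 11.9 / 60 = 1.488 in².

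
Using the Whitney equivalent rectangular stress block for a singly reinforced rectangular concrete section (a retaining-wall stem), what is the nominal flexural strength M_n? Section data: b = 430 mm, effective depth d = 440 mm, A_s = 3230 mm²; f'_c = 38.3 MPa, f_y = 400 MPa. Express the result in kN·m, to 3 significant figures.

M_n ≈ 509 kN·m

T = A_s f_y = 3230 × 400 = 1292000 N = 1292 kN.
From C = T: a = T/(0.85 f'_c b) = 1292000/(0.85 × 38.3 × 430) = 92.29 mm.
M_n = T(d − a/2) = 1292 kN × (440 − 46.145) mm = 508.86 kN·m.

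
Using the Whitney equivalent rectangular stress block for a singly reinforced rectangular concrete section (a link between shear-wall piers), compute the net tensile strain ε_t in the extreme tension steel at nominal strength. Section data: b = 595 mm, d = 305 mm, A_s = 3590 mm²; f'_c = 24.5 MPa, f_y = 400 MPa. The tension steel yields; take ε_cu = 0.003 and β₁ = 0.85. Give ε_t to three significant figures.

a = A_s f_y/(0.85 f'_c b) = 115.89 mm.
β₁ = 0.85, so c = a/β₁ = 115.89/0.85 = 136.34 mm.
From the linear strain diagram with ε_cu = 0.003: ε_t = 0.003 (d − c)/c = 0.003 × (305 − 136.34)/136.34 = 0.00371.
ε_t < 0.004 — the section is over-reinforced for flexure under ACI limits.

ε_t ≈ 0.00371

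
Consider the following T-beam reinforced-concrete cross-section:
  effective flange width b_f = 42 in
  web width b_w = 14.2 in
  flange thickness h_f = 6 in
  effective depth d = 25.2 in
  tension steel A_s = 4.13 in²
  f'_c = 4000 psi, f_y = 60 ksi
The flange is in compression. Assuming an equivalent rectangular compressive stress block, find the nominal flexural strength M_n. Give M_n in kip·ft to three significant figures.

Tension: T = A_s f_y = 4.13 × 60 = 247.8 kips.
Try a within the flange: a = T/(0.85 f'_c b_f) = 247.8/(0.85 × 4 × 42) = 1.735 in.
Since a = 1.735 ≤ h_f = 6 in, the stress block lies entirely in the flange; analyse as a rectangular beam of width b_f.
M_n = T(d − a/2) = 247.8 × (25.2 − 0.8675) = 6029.6 kip·in.
M_n = 6029.6/12 = 502.47 kip·ft.

M_n ≈ 502 kip·ft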